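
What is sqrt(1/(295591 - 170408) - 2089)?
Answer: I*sqrt(32736266583338)/125183 ≈ 45.706*I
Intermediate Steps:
sqrt(1/(295591 - 170408) - 2089) = sqrt(1/125183 - 2089) = sqrt(-261507286/125183) = I*sqrt(32736266583338)/125183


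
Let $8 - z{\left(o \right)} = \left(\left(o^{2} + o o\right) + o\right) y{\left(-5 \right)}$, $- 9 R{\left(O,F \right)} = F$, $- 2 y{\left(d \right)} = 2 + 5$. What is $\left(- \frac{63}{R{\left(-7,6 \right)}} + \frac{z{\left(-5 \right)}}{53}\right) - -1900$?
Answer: $\frac{105874}{53} \approx 1997.6$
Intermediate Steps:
$y{\left(d \right)} = - \frac{7}{2}$ ($y{\left(d \right)} = - \frac{2 + 5}{2} = \left(- \frac{1}{2}\right) 7 = - \frac{7}{2}$)
$R{\left(O,F \right)} = - \frac{F}{9}$
$z{\left(o \right)} = 8 + 7 o^{2} + \frac{7 o}{2}$ ($z{\left(o \right)} = 8 - \left(\left(o^{2} + o o\right) + o\right) \left(- \frac{7}{2}\right) = 8 - \left(\left(o^{2} + o^{2}\right) + o\right) \left(- \frac{7}{2}\right) = 8 - \left(2 o^{2} + o\right) \left(- \frac{7}{2}\right) = 8 - \left(o + 2 o^{2}\right) \left(- \frac{7}{2}\right) = 8 - \left(- 7 o^{2} - \frac{7 o}{2}\right) = 8 + \left(7 o^{2} + \frac{7 o}{2}\right) = 8 + 7 o^{2} + \frac{7 o}{2}$)
$\left(- \frac{63}{R{\left(-7,6 \right)}} + \frac{z{\left(-5 \right)}}{53}\right) - -1900 = \left(- \frac{63}{\left(- \frac{1}{9}\right) 6} + \frac{8 + 7 \left(-5\right)^{2} + \frac{7}{2} \left(-5\right)}{53}\right) - -1900 = \left(- \frac{63}{- \frac{2}{3}} + \left(8 + 7 \cdot 25 - \frac{35}{2}\right) \frac{1}{53}\right) + 1900 = \left(\left(-63\right) \left(- \frac{3}{2}\right) + \left(8 + 175 - \frac{35}{2}\right) \frac{1}{53}\right) + 1900 = \left(\frac{189}{2} + \frac{331}{2} \cdot \frac{1}{53}\right) + 1900 = \left(\frac{189}{2} + \frac{331}{106}\right) + 1900 = \frac{5174}{53} + 1900 = \frac{105874}{53}$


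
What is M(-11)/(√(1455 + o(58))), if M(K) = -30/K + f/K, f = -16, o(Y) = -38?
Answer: 46*√1417/15587 ≈ 0.11109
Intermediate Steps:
M(K) = -46/K (M(K) = -30/K - 16/K = -46/K)
M(-11)/(√(1455 + o(58))) = (-46/(-11))/(√(1455 - 38)) = (-46*(-1/11))/(√1417) = 46*(√1417/1417)/11 = 46*√1417/15587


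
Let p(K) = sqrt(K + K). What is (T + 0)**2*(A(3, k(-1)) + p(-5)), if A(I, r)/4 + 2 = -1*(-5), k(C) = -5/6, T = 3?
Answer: 108 + 9*I*sqrt(10) ≈ 108.0 + 28.461*I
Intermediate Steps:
k(C) = -5/6 (k(C) = -5*1/6 = -5/6)
A(I, r) = 12 (A(I, r) = -8 + 4*(-1*(-5)) = -8 + 4*5 = -8 + 20 = 12)
p(K) = sqrt(2)*sqrt(K) (p(K) = sqrt(2*K) = sqrt(2)*sqrt(K))
(T + 0)**2*(A(3, k(-1)) + p(-5)) = (3 + 0)**2*(12 + sqrt(2)*sqrt(-5)) = 3**2*(12 + sqrt(2)*(I*sqrt(5))) = 9*(12 + I*sqrt(10)) = 108 + 9*I*sqrt(10)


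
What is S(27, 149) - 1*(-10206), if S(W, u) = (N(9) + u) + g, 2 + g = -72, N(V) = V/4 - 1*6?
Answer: 41109/4 ≈ 10277.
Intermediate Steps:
N(V) = -6 + V/4 (N(V) = V*(1/4) - 6 = V/4 - 6 = -6 + V/4)
g = -74 (g = -2 - 72 = -74)
S(W, u) = -311/4 + u (S(W, u) = ((-6 + (1/4)*9) + u) - 74 = ((-6 + 9/4) + u) - 74 = (-15/4 + u) - 74 = -311/4 + u)
S(27, 149) - 1*(-10206) = (-311/4 + 149) - 1*(-10206) = 285/4 + 10206 = 41109/4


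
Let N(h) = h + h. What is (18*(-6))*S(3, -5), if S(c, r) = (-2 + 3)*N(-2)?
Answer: 432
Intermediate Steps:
N(h) = 2*h
S(c, r) = -4 (S(c, r) = (-2 + 3)*(2*(-2)) = 1*(-4) = -4)
(18*(-6))*S(3, -5) = (18*(-6))*(-4) = -108*(-4) = 432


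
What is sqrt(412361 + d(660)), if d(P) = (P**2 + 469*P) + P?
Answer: sqrt(1158161) ≈ 1076.2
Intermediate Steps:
d(P) = P**2 + 470*P
sqrt(412361 + d(660)) = sqrt(412361 + 660*(470 + 660)) = sqrt(412361 + 660*1130) = sqrt(412361 + 745800) = sqrt(1158161)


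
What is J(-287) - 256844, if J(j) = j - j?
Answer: -256844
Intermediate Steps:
J(j) = 0
J(-287) - 256844 = 0 - 256844 = -256844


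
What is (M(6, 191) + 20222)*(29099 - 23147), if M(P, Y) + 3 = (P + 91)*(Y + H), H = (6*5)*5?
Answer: 317217792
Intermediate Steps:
H = 150 (H = 30*5 = 150)
M(P, Y) = -3 + (91 + P)*(150 + Y) (M(P, Y) = -3 + (P + 91)*(Y + 150) = -3 + (91 + P)*(150 + Y))
(M(6, 191) + 20222)*(29099 - 23147) = ((13647 + 91*191 + 150*6 + 6*191) + 20222)*(29099 - 23147) = ((13647 + 17381 + 900 + 1146) + 20222)*5952 = (33074 + 20222)*5952 = 53296*5952 = 317217792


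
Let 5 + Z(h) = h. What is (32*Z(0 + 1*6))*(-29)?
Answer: -928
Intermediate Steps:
Z(h) = -5 + h
(32*Z(0 + 1*6))*(-29) = (32*(-5 + (0 + 1*6)))*(-29) = (32*(-5 + (0 + 6)))*(-29) = (32*(-5 + 6))*(-29) = (32*1)*(-29) = 32*(-29) = -928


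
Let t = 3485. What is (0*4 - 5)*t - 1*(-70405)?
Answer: 52980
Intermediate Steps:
(0*4 - 5)*t - 1*(-70405) = (0*4 - 5)*3485 - 1*(-70405) = (0 - 5)*3485 + 70405 = -5*3485 + 70405 = -17425 + 70405 = 52980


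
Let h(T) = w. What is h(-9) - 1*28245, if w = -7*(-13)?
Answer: -28154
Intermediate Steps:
w = 91
h(T) = 91
h(-9) - 1*28245 = 91 - 1*28245 = 91 - 28245 = -28154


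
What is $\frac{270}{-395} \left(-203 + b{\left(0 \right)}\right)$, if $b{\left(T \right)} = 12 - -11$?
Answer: $\frac{9720}{79} \approx 123.04$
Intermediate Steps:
$b{\left(T \right)} = 23$ ($b{\left(T \right)} = 12 + 11 = 23$)
$\frac{270}{-395} \left(-203 + b{\left(0 \right)}\right) = \frac{270}{-395} \left(-203 + 23\right) = 270 \left(- \frac{1}{395}\right) \left(-180\right) = \left(- \frac{54}{79}\right) \left(-180\right) = \frac{9720}{79}$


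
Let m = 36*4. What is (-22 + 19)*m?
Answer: -432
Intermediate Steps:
m = 144
(-22 + 19)*m = (-22 + 19)*144 = -3*144 = -432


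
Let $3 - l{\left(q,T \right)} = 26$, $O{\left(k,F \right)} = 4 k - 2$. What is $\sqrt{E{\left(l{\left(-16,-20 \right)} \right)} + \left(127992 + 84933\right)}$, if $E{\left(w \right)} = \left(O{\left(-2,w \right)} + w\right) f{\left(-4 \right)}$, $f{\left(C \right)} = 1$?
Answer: $2 \sqrt{53223} \approx 461.4$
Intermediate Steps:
$O{\left(k,F \right)} = -2 + 4 k$
$l{\left(q,T \right)} = -23$ ($l{\left(q,T \right)} = 3 - 26 = -23$)
$E{\left(w \right)} = -10 + w$ ($E{\left(w \right)} = \left(\left(-2 + 4 \left(-2\right)\right) + w\right) 1 = \left(\left(-2 - 8\right) + w\right) 1 = \left(-10 + w\right) 1 = -10 + w$)
$\sqrt{E{\left(l{\left(-16,-20 \right)} \right)} + \left(127992 + 84933\right)} = \sqrt{\left(-10 - 23\right) + \left(127992 + 84933\right)} = \sqrt{-33 + 212925} = \sqrt{212892} = 2 \sqrt{53223}$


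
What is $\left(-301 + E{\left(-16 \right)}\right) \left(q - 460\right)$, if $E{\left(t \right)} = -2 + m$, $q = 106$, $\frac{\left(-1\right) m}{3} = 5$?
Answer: $112572$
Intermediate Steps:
$m = -15$ ($m = \left(-3\right) 5 = -15$)
$E{\left(t \right)} = -17$ ($E{\left(t \right)} = -2 - 15 = -17$)
$\left(-301 + E{\left(-16 \right)}\right) \left(q - 460\right) = \left(-301 - 17\right) \left(106 - 460\right) = \left(-318\right) \left(-354\right) = 112572$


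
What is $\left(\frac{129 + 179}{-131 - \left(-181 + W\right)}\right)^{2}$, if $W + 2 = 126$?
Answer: $\frac{23716}{1369} \approx 17.324$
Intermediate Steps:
$W = 124$ ($W = -2 + 126 = 124$)
$\left(\frac{129 + 179}{-131 - \left(-181 + W\right)}\right)^{2} = \left(\frac{129 + 179}{-131 + \left(181 - 124\right)}\right)^{2} = \left(\frac{308}{-131 + \left(181 - 124\right)}\right)^{2} = \left(\frac{308}{-131 + 57}\right)^{2} = \left(\frac{308}{-74}\right)^{2} = \left(308 \left(- \frac{1}{74}\right)\right)^{2} = \left(- \frac{154}{37}\right)^{2} = \frac{23716}{1369}$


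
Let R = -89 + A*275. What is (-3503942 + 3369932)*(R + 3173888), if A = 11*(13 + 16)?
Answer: -437076831240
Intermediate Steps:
A = 319 (A = 11*29 = 319)
R = 87636 (R = -89 + 319*275 = -89 + 87725 = 87636)
(-3503942 + 3369932)*(R + 3173888) = (-3503942 + 3369932)*(87636 + 3173888) = -134010*3261524 = -437076831240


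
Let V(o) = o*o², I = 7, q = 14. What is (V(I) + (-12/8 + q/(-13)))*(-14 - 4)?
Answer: -79659/13 ≈ -6127.6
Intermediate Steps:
V(o) = o³
(V(I) + (-12/8 + q/(-13)))*(-14 - 4) = (7³ + (-12/8 + 14/(-13)))*(-14 - 4) = (343 + (-12*⅛ + 14*(-1/13)))*(-18) = (343 + (-3/2 - 14/13))*(-18) = (343 - 67/26)*(-18) = (8851/26)*(-18) = -79659/13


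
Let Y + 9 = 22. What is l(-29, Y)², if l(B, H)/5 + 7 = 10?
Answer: 225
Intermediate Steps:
Y = 13 (Y = -9 + 22 = 13)
l(B, H) = 15 (l(B, H) = -35 + 5*10 = -35 + 50 = 15)
l(-29, Y)² = 15² = 225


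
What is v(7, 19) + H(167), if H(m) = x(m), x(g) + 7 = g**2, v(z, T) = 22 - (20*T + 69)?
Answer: 27455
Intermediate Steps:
v(z, T) = -47 - 20*T (v(z, T) = 22 - (69 + 20*T) = 22 + (-69 - 20*T) = -47 - 20*T)
x(g) = -7 + g**2
H(m) = -7 + m**2
v(7, 19) + H(167) = (-47 - 20*19) + (-7 + 167**2) = (-47 - 380) + (-7 + 27889) = -427 + 27882 = 27455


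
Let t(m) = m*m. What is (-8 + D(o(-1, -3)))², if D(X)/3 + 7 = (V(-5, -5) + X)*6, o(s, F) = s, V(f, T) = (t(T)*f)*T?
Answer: 125507209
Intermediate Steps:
t(m) = m²
V(f, T) = f*T³ (V(f, T) = (T²*f)*T = (f*T²)*T = f*T³)
D(X) = 11229 + 18*X (D(X) = -21 + 3*((-5*(-5)³ + X)*6) = -21 + 3*((-5*(-125) + X)*6) = -21 + 3*((625 + X)*6) = -21 + 3*(3750 + 6*X) = -21 + (11250 + 18*X) = 11229 + 18*X)
(-8 + D(o(-1, -3)))² = (-8 + (11229 + 18*(-1)))² = (-8 + (11229 - 18))² = (-8 + 11211)² = 11203² = 125507209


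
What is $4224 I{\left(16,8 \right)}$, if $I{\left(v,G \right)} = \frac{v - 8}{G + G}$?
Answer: $2112$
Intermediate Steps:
$I{\left(v,G \right)} = \frac{-8 + v}{2 G}$
$4224 I{\left(16,8 \right)} = 4224 \frac{-8 + 16}{2 \cdot 8} = 4224 \cdot \frac{1}{2} \cdot \frac{1}{8} \cdot 8 = 4224 \cdot \frac{1}{2} = 2112$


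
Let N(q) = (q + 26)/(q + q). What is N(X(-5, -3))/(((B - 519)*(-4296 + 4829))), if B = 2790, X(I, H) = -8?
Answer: -3/3227848 ≈ -9.2941e-7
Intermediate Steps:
N(q) = (26 + q)/(2*q) (N(q) = (26 + q)/((2*q)) = (26 + q)*(1/(2*q)) = (26 + q)/(2*q))
N(X(-5, -3))/(((B - 519)*(-4296 + 4829))) = ((½)*(26 - 8)/(-8))/(((2790 - 519)*(-4296 + 4829))) = ((½)*(-⅛)*18)/((2271*533)) = -9/8/1210443 = -9/8*1/1210443 = -3/3227848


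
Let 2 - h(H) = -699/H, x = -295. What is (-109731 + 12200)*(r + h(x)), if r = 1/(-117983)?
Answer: 1254291768702/34804985 ≈ 36038.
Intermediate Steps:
h(H) = 2 + 699/H (h(H) = 2 - (-699)/H = 2 + 699/H)
r = -1/117983 ≈ -8.4758e-6
(-109731 + 12200)*(r + h(x)) = (-109731 + 12200)*(-1/117983 + (2 + 699/(-295))) = -97531*(-1/117983 + (2 + 699*(-1/295))) = -97531*(-1/117983 + (2 - 699/295)) = -97531*(-1/117983 - 109/295) = -97531*(-12860442/34804985) = 1254291768702/34804985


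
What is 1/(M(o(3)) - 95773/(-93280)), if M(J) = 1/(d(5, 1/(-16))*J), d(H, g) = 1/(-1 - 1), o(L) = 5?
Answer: 93280/58461 ≈ 1.5956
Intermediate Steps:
d(H, g) = -1/2 (d(H, g) = 1/(-2) = -1/2)
M(J) = -2/J (M(J) = 1/(-J/2) = -2/J)
1/(M(o(3)) - 95773/(-93280)) = 1/(-2/5 - 95773/(-93280)) = 1/(-2*1/5 - 95773*(-1/93280)) = 1/(-2/5 + 95773/93280) = 1/(58461/93280) = 93280/58461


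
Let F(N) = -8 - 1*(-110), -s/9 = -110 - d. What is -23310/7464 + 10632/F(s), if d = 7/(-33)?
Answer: 2138323/21148 ≈ 101.11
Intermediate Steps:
d = -7/33 (d = 7*(-1/33) = -7/33 ≈ -0.21212)
s = 10869/11 (s = -9*(-110 - 1*(-7/33)) = -9*(-110 + 7/33) = -9*(-3623/33) = 10869/11 ≈ 988.09)
F(N) = 102 (F(N) = -8 + 110 = 102)
-23310/7464 + 10632/F(s) = -23310/7464 + 10632/102 = -23310*1/7464 + 10632*(1/102) = -3885/1244 + 1772/17 = 2138323/21148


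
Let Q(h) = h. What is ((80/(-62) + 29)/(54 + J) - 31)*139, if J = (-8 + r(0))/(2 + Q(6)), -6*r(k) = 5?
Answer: -333425833/78709 ≈ -4236.2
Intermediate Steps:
r(k) = -⅚ (r(k) = -⅙*5 = -⅚)
J = -53/48 (J = (-8 - ⅚)/(2 + 6) = -53/6/8 = -53/6*⅛ = -53/48 ≈ -1.1042)
((80/(-62) + 29)/(54 + J) - 31)*139 = ((80/(-62) + 29)/(54 - 53/48) - 31)*139 = ((80*(-1/62) + 29)/(2539/48) - 31)*139 = ((-40/31 + 29)*(48/2539) - 31)*139 = ((859/31)*(48/2539) - 31)*139 = (41232/78709 - 31)*139 = -2398747/78709*139 = -333425833/78709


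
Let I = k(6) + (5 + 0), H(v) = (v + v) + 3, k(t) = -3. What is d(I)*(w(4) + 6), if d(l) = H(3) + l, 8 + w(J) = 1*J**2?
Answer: 154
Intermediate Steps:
w(J) = -8 + J**2 (w(J) = -8 + 1*J**2 = -8 + J**2)
H(v) = 3 + 2*v (H(v) = 2*v + 3 = 3 + 2*v)
I = 2 (I = -3 + (5 + 0) = -3 + 5 = 2)
d(l) = 9 + l (d(l) = (3 + 2*3) + l = (3 + 6) + l = 9 + l)
d(I)*(w(4) + 6) = (9 + 2)*((-8 + 4**2) + 6) = 11*((-8 + 16) + 6) = 11*(8 + 6) = 11*14 = 154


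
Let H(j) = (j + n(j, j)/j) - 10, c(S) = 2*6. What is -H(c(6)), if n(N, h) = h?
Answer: -3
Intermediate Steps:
c(S) = 12
H(j) = -9 + j (H(j) = (j + j/j) - 10 = (j + 1) - 10 = (1 + j) - 10 = -9 + j)
-H(c(6)) = -(-9 + 12) = -1*3 = -3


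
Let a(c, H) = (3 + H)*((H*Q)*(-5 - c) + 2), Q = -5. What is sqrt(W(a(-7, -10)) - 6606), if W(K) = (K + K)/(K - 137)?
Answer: I*sqrt(4782856578)/851 ≈ 81.267*I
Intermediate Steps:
a(c, H) = (2 - 5*H*(-5 - c))*(3 + H) (a(c, H) = (3 + H)*((H*(-5))*(-5 - c) + 2) = (3 + H)*((-5*H)*(-5 - c) + 2) = (3 + H)*(-5*H*(-5 - c) + 2) = (3 + H)*(2 - 5*H*(-5 - c)) = (2 - 5*H*(-5 - c))*(3 + H))
W(K) = 2*K/(-137 + K) (W(K) = (2*K)/(-137 + K) = 2*K/(-137 + K))
sqrt(W(a(-7, -10)) - 6606) = sqrt(2*(6 + 25*(-10)**2 + 77*(-10) + 5*(-7)*(-10)**2 + 15*(-10)*(-7))/(-137 + (6 + 25*(-10)**2 + 77*(-10) + 5*(-7)*(-10)**2 + 15*(-10)*(-7))) - 6606) = sqrt(2*(6 + 25*100 - 770 + 5*(-7)*100 + 1050)/(-137 + (6 + 25*100 - 770 + 5*(-7)*100 + 1050)) - 6606) = sqrt(2*(6 + 2500 - 770 - 3500 + 1050)/(-137 + (6 + 2500 - 770 - 3500 + 1050)) - 6606) = sqrt(2*(-714)/(-137 - 714) - 6606) = sqrt(2*(-714)/(-851) - 6606) = sqrt(2*(-714)*(-1/851) - 6606) = sqrt(1428/851 - 6606) = sqrt(-5620278/851) = I*sqrt(4782856578)/851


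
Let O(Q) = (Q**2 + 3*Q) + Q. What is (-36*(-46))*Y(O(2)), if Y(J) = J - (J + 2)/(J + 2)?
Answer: 18216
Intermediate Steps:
O(Q) = Q**2 + 4*Q
Y(J) = -1 + J (Y(J) = J - (2 + J)/(2 + J) = J - 1*1 = J - 1 = -1 + J)
(-36*(-46))*Y(O(2)) = (-36*(-46))*(-1 + 2*(4 + 2)) = 1656*(-1 + 2*6) = 1656*(-1 + 12) = 1656*11 = 18216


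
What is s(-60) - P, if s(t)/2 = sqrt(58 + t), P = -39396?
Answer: 39396 + 2*I*sqrt(2) ≈ 39396.0 + 2.8284*I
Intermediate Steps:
s(t) = 2*sqrt(58 + t)
s(-60) - P = 2*sqrt(58 - 60) - 1*(-39396) = 2*sqrt(-2) + 39396 = 2*(I*sqrt(2)) + 39396 = 2*I*sqrt(2) + 39396 = 39396 + 2*I*sqrt(2)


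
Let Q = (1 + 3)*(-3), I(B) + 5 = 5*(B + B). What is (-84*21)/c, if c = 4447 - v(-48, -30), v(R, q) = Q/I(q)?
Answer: -538020/1356323 ≈ -0.39668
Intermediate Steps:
I(B) = -5 + 10*B (I(B) = -5 + 5*(B + B) = -5 + 5*(2*B) = -5 + 10*B)
Q = -12 (Q = 4*(-3) = -12)
v(R, q) = -12/(-5 + 10*q)
c = 1356323/305 (c = 4447 - (-12)/(-5 + 10*(-30)) = 4447 - (-12)/(-5 - 300) = 4447 - (-12)/(-305) = 4447 - (-12)*(-1)/305 = 4447 - 1*12/305 = 4447 - 12/305 = 1356323/305 ≈ 4447.0)
(-84*21)/c = (-84*21)/(1356323/305) = -1764*305/1356323 = -538020/1356323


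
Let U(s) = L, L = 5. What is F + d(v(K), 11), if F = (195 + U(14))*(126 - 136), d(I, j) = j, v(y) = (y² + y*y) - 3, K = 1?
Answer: -1989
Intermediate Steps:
v(y) = -3 + 2*y² (v(y) = (y² + y²) - 3 = 2*y² - 3 = -3 + 2*y²)
U(s) = 5
F = -2000 (F = (195 + 5)*(126 - 136) = 200*(-10) = -2000)
F + d(v(K), 11) = -2000 + 11 = -1989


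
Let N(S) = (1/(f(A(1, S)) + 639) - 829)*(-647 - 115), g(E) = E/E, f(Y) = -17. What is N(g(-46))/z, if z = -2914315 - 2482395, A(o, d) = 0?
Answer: -196457697/1678376810 ≈ -0.11705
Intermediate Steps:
z = -5396710
g(E) = 1
N(S) = 196457697/311 (N(S) = (1/(-17 + 639) - 829)*(-647 - 115) = (1/622 - 829)*(-762) = -515637/622*(-762) = 196457697/311)
N(g(-46))/z = (196457697/311)/(-5396710) = (196457697/311)*(-1/5396710) = -196457697/1678376810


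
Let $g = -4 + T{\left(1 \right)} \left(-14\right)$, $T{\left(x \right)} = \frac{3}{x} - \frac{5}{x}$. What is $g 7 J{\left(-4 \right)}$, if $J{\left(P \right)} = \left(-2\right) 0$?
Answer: $0$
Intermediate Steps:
$J{\left(P \right)} = 0$
$T{\left(x \right)} = - \frac{2}{x}$
$g = 24$ ($g = -4 + - \frac{2}{1} \left(-14\right) = -4 + \left(-2\right) 1 \left(-14\right) = -4 - -28 = -4 + 28 = 24$)
$g 7 J{\left(-4 \right)} = 24 \cdot 7 \cdot 0 = 24 \cdot 0 = 0$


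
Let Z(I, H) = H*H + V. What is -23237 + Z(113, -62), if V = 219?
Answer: -19174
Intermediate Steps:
Z(I, H) = 219 + H² (Z(I, H) = H*H + 219 = H² + 219 = 219 + H²)
-23237 + Z(113, -62) = -23237 + (219 + (-62)²) = -23237 + (219 + 3844) = -23237 + 4063 = -19174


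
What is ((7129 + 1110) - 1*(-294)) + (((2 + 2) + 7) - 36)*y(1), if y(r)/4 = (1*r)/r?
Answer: 8433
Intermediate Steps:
y(r) = 4 (y(r) = 4*((1*r)/r) = 4*(r/r) = 4*1 = 4)
((7129 + 1110) - 1*(-294)) + (((2 + 2) + 7) - 36)*y(1) = ((7129 + 1110) - 1*(-294)) + (((2 + 2) + 7) - 36)*4 = (8239 + 294) + ((4 + 7) - 36)*4 = 8533 + (11 - 36)*4 = 8533 - 25*4 = 8533 - 100 = 8433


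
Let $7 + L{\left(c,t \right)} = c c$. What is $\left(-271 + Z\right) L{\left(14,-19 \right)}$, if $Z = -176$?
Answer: $-84483$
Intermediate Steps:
$L{\left(c,t \right)} = -7 + c^{2}$ ($L{\left(c,t \right)} = -7 + c c = -7 + c^{2}$)
$\left(-271 + Z\right) L{\left(14,-19 \right)} = \left(-271 - 176\right) \left(-7 + 14^{2}\right) = - 447 \left(-7 + 196\right) = \left(-447\right) 189 = -84483$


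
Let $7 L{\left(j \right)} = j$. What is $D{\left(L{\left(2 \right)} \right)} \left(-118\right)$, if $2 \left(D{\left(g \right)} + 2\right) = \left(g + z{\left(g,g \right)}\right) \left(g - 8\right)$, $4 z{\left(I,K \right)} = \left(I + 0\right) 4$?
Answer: $\frac{24308}{49} \approx 496.08$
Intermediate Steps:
$z{\left(I,K \right)} = I$ ($z{\left(I,K \right)} = \frac{\left(I + 0\right) 4}{4} = \frac{I 4}{4} = \frac{4 I}{4} = I$)
$L{\left(j \right)} = \frac{j}{7}$
$D{\left(g \right)} = -2 + g \left(-8 + g\right)$ ($D{\left(g \right)} = -2 + \frac{\left(g + g\right) \left(g - 8\right)}{2} = -2 + \frac{2 g \left(-8 + g\right)}{2} = -2 + g \left(-8 + g\right)$)
$D{\left(L{\left(2 \right)} \right)} \left(-118\right) = \left(-2 + \left(\frac{1}{7} \cdot 2\right)^{2} - 8 \cdot \frac{1}{7} \cdot 2\right) \left(-118\right) = \left(-2 + \left(\frac{2}{7}\right)^{2} - \frac{16}{7}\right) \left(-118\right) = \left(-2 + \frac{4}{49} - \frac{16}{7}\right) \left(-118\right) = \left(- \frac{206}{49}\right) \left(-118\right) = \frac{24308}{49}$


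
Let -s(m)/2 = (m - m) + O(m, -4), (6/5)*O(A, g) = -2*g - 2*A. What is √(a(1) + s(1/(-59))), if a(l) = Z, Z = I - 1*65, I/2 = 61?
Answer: √151807/59 ≈ 6.6038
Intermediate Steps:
I = 122 (I = 2*61 = 122)
O(A, g) = -5*A/3 - 5*g/3 (O(A, g) = 5*(-2*g - 2*A)/6 = 5*(-2*A - 2*g)/6 = -5*A/3 - 5*g/3)
Z = 57 (Z = 122 - 1*65 = 122 - 65 = 57)
a(l) = 57
s(m) = -40/3 + 10*m/3 (s(m) = -2*((m - m) + (-5*m/3 - 5/3*(-4))) = -2*(0 + (-5*m/3 + 20/3)) = -2*(0 + (20/3 - 5*m/3)) = -2*(20/3 - 5*m/3) = -40/3 + 10*m/3)
√(a(1) + s(1/(-59))) = √(57 + (-40/3 + (10/3)/(-59))) = √(57 + (-40/3 + (10/3)*(-1/59))) = √(57 + (-40/3 - 10/177)) = √(57 - 790/59) = √(2573/59) = √151807/59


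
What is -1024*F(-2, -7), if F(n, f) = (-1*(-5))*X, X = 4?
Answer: -20480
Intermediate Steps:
F(n, f) = 20 (F(n, f) = -1*(-5)*4 = 5*4 = 20)
-1024*F(-2, -7) = -1024*20 = -20480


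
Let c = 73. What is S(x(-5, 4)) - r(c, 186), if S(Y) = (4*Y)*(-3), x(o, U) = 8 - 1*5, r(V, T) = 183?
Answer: -219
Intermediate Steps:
x(o, U) = 3 (x(o, U) = 8 - 5 = 3)
S(Y) = -12*Y
S(x(-5, 4)) - r(c, 186) = -12*3 - 1*183 = -36 - 183 = -219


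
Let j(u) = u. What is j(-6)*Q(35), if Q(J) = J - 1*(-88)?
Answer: -738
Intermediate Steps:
Q(J) = 88 + J (Q(J) = J + 88 = 88 + J)
j(-6)*Q(35) = -6*(88 + 35) = -6*123 = -738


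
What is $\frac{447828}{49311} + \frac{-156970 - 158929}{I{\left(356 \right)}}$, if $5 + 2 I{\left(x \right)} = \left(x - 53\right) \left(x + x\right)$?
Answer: $\frac{21818597030}{3545970447} \approx 6.1531$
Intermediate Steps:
$I{\left(x \right)} = - \frac{5}{2} + x \left(-53 + x\right)$ ($I{\left(x \right)} = - \frac{5}{2} + \frac{\left(x - 53\right) \left(x + x\right)}{2} = - \frac{5}{2} + \frac{\left(-53 + x\right) 2 x}{2} = - \frac{5}{2} + \frac{2 x \left(-53 + x\right)}{2} = - \frac{5}{2} + x \left(-53 + x\right)$)
$\frac{447828}{49311} + \frac{-156970 - 158929}{I{\left(356 \right)}} = \frac{447828}{49311} + \frac{-156970 - 158929}{- \frac{5}{2} + 356^{2} - 18868} = 447828 \cdot \frac{1}{49311} - \frac{315899}{- \frac{5}{2} + 126736 - 18868} = \frac{149276}{16437} - \frac{315899}{\frac{215731}{2}} = \frac{149276}{16437} - \frac{631798}{215731} = \frac{21818597030}{3545970447}$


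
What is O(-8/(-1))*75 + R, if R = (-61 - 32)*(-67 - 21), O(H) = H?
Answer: 8784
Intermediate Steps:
R = 8184 (R = -93*(-88) = 8184)
O(-8/(-1))*75 + R = -8/(-1)*75 + 8184 = -8*(-1)*75 + 8184 = 8*75 + 8184 = 600 + 8184 = 8784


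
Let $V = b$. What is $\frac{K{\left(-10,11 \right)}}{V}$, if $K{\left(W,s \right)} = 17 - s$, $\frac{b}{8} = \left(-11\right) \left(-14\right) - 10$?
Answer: $\frac{1}{192} \approx 0.0052083$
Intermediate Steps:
$b = 1152$ ($b = 8 \left(\left(-11\right) \left(-14\right) - 10\right) = 8 \left(154 - 10\right) = 8 \cdot 144 = 1152$)
$V = 1152$
$\frac{K{\left(-10,11 \right)}}{V} = \frac{17 - 11}{1152} = \left(17 - 11\right) \frac{1}{1152} = 6 \cdot \frac{1}{1152} = \frac{1}{192}$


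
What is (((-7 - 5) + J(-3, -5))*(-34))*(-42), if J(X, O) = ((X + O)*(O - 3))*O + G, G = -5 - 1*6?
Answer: -489804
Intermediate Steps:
G = -11 (G = -5 - 6 = -11)
J(X, O) = -11 + O*(-3 + O)*(O + X) (J(X, O) = ((X + O)*(O - 3))*O - 11 = ((O + X)*(-3 + O))*O - 11 = ((-3 + O)*(O + X))*O - 11 = O*(-3 + O)*(O + X) - 11 = -11 + O*(-3 + O)*(O + X))
(((-7 - 5) + J(-3, -5))*(-34))*(-42) = (((-7 - 5) + (-11 + (-5)³ - 3*(-5)² - 3*(-5)² - 3*(-5)*(-3)))*(-34))*(-42) = ((-12 + (-11 - 125 - 3*25 - 3*25 - 45))*(-34))*(-42) = ((-12 + (-11 - 125 - 75 - 75 - 45))*(-34))*(-42) = ((-12 - 331)*(-34))*(-42) = -343*(-34)*(-42) = 11662*(-42) = -489804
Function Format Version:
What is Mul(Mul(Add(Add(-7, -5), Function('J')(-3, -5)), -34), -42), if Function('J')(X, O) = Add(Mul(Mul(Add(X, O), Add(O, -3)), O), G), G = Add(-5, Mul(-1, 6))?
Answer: -489804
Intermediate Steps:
G = -11 (G = Add(-5, -6) = -11)
Function('J')(X, O) = Add(-11, Mul(O, Add(-3, O), Add(O, X))) (Function('J')(X, O) = Add(Mul(Mul(Add(X, O), Add(O, -3)), O), -11) = Add(Mul(Mul(Add(O, X), Add(-3, O)), O), -11) = Add(Mul(Mul(Add(-3, O), Add(O, X)), O), -11) = Add(Mul(O, Add(-3, O), Add(O, X)), -11) = Add(-11, Mul(O, Add(-3, O), Add(O, X))))
Mul(Mul(Add(Add(-7, -5), Function('J')(-3, -5)), -34), -42) = Mul(Mul(Add(Add(-7, -5), Add(-11, Pow(-5, 3), Mul(-3, Pow(-5, 2)), Mul(-3, Pow(-5, 2)), Mul(-3, -5, -3))), -34), -42) = Mul(Mul(Add(-12, Add(-11, -125, Mul(-3, 25), Mul(-3, 25), -45)), -34), -42) = Mul(Mul(Add(-12, Add(-11, -125, -75, -75, -45)), -34), -42) = Mul(Mul(Add(-12, -331), -34), -42) = Mul(Mul(-343, -34), -42) = Mul(11662, -42) = -489804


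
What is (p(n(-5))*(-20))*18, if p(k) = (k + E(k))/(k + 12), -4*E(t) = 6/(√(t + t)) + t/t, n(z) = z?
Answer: 270 - 54*I*√10/7 ≈ 270.0 - 24.395*I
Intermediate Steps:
E(t) = -¼ - 3*√2/(4*√t) (E(t) = -(6/(√(t + t)) + t/t)/4 = -(6/(√(2*t)) + 1)/4 = -(6/((√2*√t)) + 1)/4 = -(6*(√2/(2*√t)) + 1)/4 = -(3*√2/√t + 1)/4 = -(1 + 3*√2/√t)/4 = -¼ - 3*√2/(4*√t))
p(k) = (-¼ + k - 3*√2/(4*√k))/(12 + k) (p(k) = (k + (-¼ - 3*√2/(4*√k)))/(k + 12) = (-¼ + k - 3*√2/(4*√k))/(12 + k))
(p(n(-5))*(-20))*18 = (((-3*√2 + √(-5)*(-1 + 4*(-5)))/(4*√(-5)*(12 - 5)))*(-20))*18 = (((¼)*(-I*√5/5)*(-3*√2 + (I*√5)*(-1 - 20))/7)*(-20))*18 = (((¼)*(-I*√5/5)*(⅐)*(-3*√2 + (I*√5)*(-21)))*(-20))*18 = (((¼)*(-I*√5/5)*(⅐)*(-3*√2 - 21*I*√5))*(-20))*18 = (-I*√5*(-3*√2 - 21*I*√5)/140*(-20))*18 = (I*√5*(-3*√2 - 21*I*√5)/7)*18 = 18*I*√5*(-3*√2 - 21*I*√5)/7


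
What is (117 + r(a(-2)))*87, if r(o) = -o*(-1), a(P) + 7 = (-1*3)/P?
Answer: 19401/2 ≈ 9700.5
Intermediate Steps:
a(P) = -7 - 3/P (a(P) = -7 + (-1*3)/P = -7 - 3/P)
r(o) = o
(117 + r(a(-2)))*87 = (117 + (-7 - 3/(-2)))*87 = (117 + (-7 - 3*(-1/2)))*87 = (117 + (-7 + 3/2))*87 = (117 - 11/2)*87 = (223/2)*87 = 19401/2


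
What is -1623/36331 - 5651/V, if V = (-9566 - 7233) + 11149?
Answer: 196136531/205270150 ≈ 0.95550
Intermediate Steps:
V = -5650 (V = -16799 + 11149 = -5650)
-1623/36331 - 5651/V = -1623/36331 - 5651/(-5650) = -1623*1/36331 - 5651*(-1/5650) = -1623/36331 + 5651/5650 = 196136531/205270150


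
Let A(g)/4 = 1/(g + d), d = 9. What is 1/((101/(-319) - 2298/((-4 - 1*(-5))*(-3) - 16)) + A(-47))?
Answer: 6061/730505 ≈ 0.0082970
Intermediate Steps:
A(g) = 4/(9 + g) (A(g) = 4/(g + 9) = 4/(9 + g))
1/((101/(-319) - 2298/((-4 - 1*(-5))*(-3) - 16)) + A(-47)) = 1/((101/(-319) - 2298/((-4 - 1*(-5))*(-3) - 16)) + 4/(9 - 47)) = 1/((101*(-1/319) - 2298/((-4 + 5)*(-3) - 16)) + 4/(-38)) = 1/((-101/319 - 2298/(1*(-3) - 16)) + 4*(-1/38)) = 1/((-101/319 - 2298/(-3 - 16)) - 2/19) = 1/((-101/319 - 2298/(-19)) - 2/19) = 1/((-101/319 - 2298*(-1/19)) - 2/19) = 1/((-101/319 + 2298/19) - 2/19) = 1/(731143/6061 - 2/19) = 1/(730505/6061) = 6061/730505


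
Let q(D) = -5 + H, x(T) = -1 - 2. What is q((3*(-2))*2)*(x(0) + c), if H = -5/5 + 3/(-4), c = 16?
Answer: -351/4 ≈ -87.750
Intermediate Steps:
H = -7/4 (H = -5*1/5 + 3*(-1/4) = -1 - 3/4 = -7/4 ≈ -1.7500)
x(T) = -3
q(D) = -27/4 (q(D) = -5 - 7/4 = -27/4)
q((3*(-2))*2)*(x(0) + c) = -27*(-3 + 16)/4 = -27/4*13 = -351/4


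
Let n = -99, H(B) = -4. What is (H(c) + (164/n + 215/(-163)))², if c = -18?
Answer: 12670879225/260402769 ≈ 48.659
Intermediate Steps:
(H(c) + (164/n + 215/(-163)))² = (-4 + (164/(-99) + 215/(-163)))² = (-4 + (164*(-1/99) + 215*(-1/163)))² = (-4 + (-164/99 - 215/163))² = (-4 - 48017/16137)² = (-112565/16137)² = 12670879225/260402769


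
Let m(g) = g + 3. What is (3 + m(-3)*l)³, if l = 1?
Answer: 27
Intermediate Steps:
m(g) = 3 + g
(3 + m(-3)*l)³ = (3 + (3 - 3)*1)³ = (3 + 0*1)³ = (3 + 0)³ = 3³ = 27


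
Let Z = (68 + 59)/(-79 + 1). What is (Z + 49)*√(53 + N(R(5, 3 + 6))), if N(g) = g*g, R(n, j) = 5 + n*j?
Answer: 3695*√2553/78 ≈ 2393.6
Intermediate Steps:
R(n, j) = 5 + j*n
Z = -127/78 (Z = 127/(-78) = 127*(-1/78) = -127/78 ≈ -1.6282)
N(g) = g²
(Z + 49)*√(53 + N(R(5, 3 + 6))) = (-127/78 + 49)*√(53 + (5 + (3 + 6)*5)²) = 3695*√(53 + (5 + 9*5)²)/78 = 3695*√(53 + (5 + 45)²)/78 = 3695*√(53 + 50²)/78 = 3695*√(53 + 2500)/78 = 3695*√2553/78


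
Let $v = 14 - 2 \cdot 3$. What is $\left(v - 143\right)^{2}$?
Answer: $18225$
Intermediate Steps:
$v = 8$ ($v = 14 - 6 = 8$)
$\left(v - 143\right)^{2} = \left(8 - 143\right)^{2} = \left(-135\right)^{2} = 18225$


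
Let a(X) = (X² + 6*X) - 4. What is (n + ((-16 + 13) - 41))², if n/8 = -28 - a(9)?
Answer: 1731856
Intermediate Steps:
a(X) = -4 + X² + 6*X
n = -1272 (n = 8*(-28 - (-4 + 9² + 6*9)) = 8*(-28 - (-4 + 81 + 54)) = 8*(-28 - 1*131) = 8*(-28 - 131) = 8*(-159) = -1272)
(n + ((-16 + 13) - 41))² = (-1272 + ((-16 + 13) - 41))² = (-1272 + (-3 - 41))² = (-1272 - 44)² = (-1316)² = 1731856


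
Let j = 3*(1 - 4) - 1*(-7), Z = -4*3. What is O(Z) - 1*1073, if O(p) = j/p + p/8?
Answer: -3223/3 ≈ -1074.3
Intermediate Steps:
Z = -12
j = -2 (j = 3*(-3) + 7 = -9 + 7 = -2)
O(p) = -2/p + p/8
O(Z) - 1*1073 = (-2/(-12) + (⅛)*(-12)) - 1*1073 = (-2*(-1/12) - 3/2) - 1073 = (⅙ - 3/2) - 1073 = -4/3 - 1073 = -3223/3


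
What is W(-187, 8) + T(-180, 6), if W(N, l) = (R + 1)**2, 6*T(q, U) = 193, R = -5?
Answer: 289/6 ≈ 48.167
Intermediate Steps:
T(q, U) = 193/6 (T(q, U) = (1/6)*193 = 193/6)
W(N, l) = 16 (W(N, l) = (-5 + 1)**2 = (-4)**2 = 16)
W(-187, 8) + T(-180, 6) = 16 + 193/6 = 289/6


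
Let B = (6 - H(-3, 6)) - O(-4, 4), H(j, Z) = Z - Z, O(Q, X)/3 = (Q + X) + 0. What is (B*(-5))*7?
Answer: -210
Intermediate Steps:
O(Q, X) = 3*Q + 3*X (O(Q, X) = 3*((Q + X) + 0) = 3*(Q + X) = 3*Q + 3*X)
H(j, Z) = 0
B = 6 (B = (6 - 1*0) - (3*(-4) + 3*4) = (6 + 0) - (-12 + 12) = 6 - 1*0 = 6 + 0 = 6)
(B*(-5))*7 = (6*(-5))*7 = -30*7 = -210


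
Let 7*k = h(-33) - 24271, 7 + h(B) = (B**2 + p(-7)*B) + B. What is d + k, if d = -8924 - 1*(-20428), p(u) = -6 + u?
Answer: 57735/7 ≈ 8247.9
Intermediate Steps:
h(B) = -7 + B**2 - 12*B (h(B) = -7 + ((B**2 + (-6 - 7)*B) + B) = -7 + ((B**2 - 13*B) + B) = -7 + (B**2 - 12*B) = -7 + B**2 - 12*B)
k = -22793/7 (k = ((-7 + (-33)**2 - 12*(-33)) - 24271)/7 = ((-7 + 1089 + 396) - 24271)/7 = (1478 - 24271)/7 = (1/7)*(-22793) = -22793/7 ≈ -3256.1)
d = 11504 (d = -8924 + 20428 = 11504)
d + k = 11504 - 22793/7 = 57735/7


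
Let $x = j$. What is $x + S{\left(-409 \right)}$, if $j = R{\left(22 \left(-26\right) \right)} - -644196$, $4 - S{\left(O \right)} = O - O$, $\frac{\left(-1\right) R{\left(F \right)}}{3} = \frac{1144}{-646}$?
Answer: $\frac{208078316}{323} \approx 6.4421 \cdot 10^{5}$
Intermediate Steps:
$R{\left(F \right)} = \frac{1716}{323}$ ($R{\left(F \right)} = - 3 \frac{1144}{-646} = - 3 \cdot 1144 \left(- \frac{1}{646}\right) = \left(-3\right) \left(- \frac{572}{323}\right) = \frac{1716}{323}$)
$S{\left(O \right)} = 4$ ($S{\left(O \right)} = 4 - \left(O - O\right) = 4 - 0 = 4 + 0 = 4$)
$j = \frac{208077024}{323}$ ($j = \frac{1716}{323} - -644196 = \frac{1716}{323} + 644196 = \frac{208077024}{323} \approx 6.442 \cdot 10^{5}$)
$x = \frac{208077024}{323} \approx 6.442 \cdot 10^{5}$
$x + S{\left(-409 \right)} = \frac{208077024}{323} + 4 = \frac{208078316}{323}$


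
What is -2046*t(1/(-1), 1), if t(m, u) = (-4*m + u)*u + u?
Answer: -12276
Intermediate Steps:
t(m, u) = u + u*(u - 4*m) (t(m, u) = (u - 4*m)*u + u = u*(u - 4*m) + u = u + u*(u - 4*m))
-2046*t(1/(-1), 1) = -2046*(1 + 1 - 4/(-1)) = -2046*(1 + 1 - 4*(-1)) = -2046*(1 + 1 + 4) = -2046*6 = -12276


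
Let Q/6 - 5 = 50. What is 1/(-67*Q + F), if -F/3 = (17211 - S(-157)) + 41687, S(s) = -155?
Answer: -1/199269 ≈ -5.0183e-6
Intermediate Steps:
Q = 330 (Q = 30 + 6*50 = 30 + 300 = 330)
F = -177159 (F = -3*((17211 - 1*(-155)) + 41687) = -3*((17211 + 155) + 41687) = -3*(17366 + 41687) = -3*59053 = -177159)
1/(-67*Q + F) = 1/(-67*330 - 177159) = 1/(-22110 - 177159) = 1/(-199269) = -1/199269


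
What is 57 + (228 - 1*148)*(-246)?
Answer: -19623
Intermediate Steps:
57 + (228 - 1*148)*(-246) = 57 + (228 - 148)*(-246) = 57 + 80*(-246) = 57 - 19680 = -19623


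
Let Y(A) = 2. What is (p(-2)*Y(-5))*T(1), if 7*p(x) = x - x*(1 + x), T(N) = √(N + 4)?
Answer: -8*√5/7 ≈ -2.5555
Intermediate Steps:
T(N) = √(4 + N)
p(x) = x/7 - x*(1 + x)/7 (p(x) = (x - x*(1 + x))/7 = x/7 - x*(1 + x)/7)
(p(-2)*Y(-5))*T(1) = (-⅐*(-2)²*2)*√(4 + 1) = (-⅐*4*2)*√5 = (-4/7*2)*√5 = -8*√5/7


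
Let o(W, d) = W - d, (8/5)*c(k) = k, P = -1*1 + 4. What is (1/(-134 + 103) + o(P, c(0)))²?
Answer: 8464/961 ≈ 8.8075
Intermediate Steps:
P = 3 (P = -1 + 4 = 3)
c(k) = 5*k/8
(1/(-134 + 103) + o(P, c(0)))² = (1/(-134 + 103) + (3 - 5*0/8))² = (1/(-31) + (3 - 1*0))² = (-1/31 + (3 + 0))² = (-1/31 + 3)² = (92/31)² = 8464/961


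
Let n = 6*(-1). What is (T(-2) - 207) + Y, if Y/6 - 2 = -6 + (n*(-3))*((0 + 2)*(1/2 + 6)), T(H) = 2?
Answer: 1175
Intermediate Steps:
n = -6
Y = 1380 (Y = 12 + 6*(-6 + (-6*(-3))*((0 + 2)*(1/2 + 6))) = 12 + 6*(-6 + 18*(2*(½ + 6))) = 12 + 6*(-6 + 18*(2*(13/2))) = 12 + 6*(-6 + 18*13) = 12 + 6*(-6 + 234) = 12 + 6*228 = 12 + 1368 = 1380)
(T(-2) - 207) + Y = (2 - 207) + 1380 = -205 + 1380 = 1175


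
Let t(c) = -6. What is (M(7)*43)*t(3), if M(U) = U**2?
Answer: -12642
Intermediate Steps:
(M(7)*43)*t(3) = (7**2*43)*(-6) = (49*43)*(-6) = 2107*(-6) = -12642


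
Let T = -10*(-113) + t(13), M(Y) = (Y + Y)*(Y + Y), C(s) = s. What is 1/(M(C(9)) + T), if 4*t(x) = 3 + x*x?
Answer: 1/1497 ≈ 0.00066800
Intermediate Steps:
t(x) = ¾ + x²/4 (t(x) = (3 + x*x)/4 = (3 + x²)/4 = ¾ + x²/4)
M(Y) = 4*Y² (M(Y) = (2*Y)*(2*Y) = 4*Y²)
T = 1173 (T = -10*(-113) + (¾ + (¼)*13²) = 1130 + (¾ + (¼)*169) = 1130 + (¾ + 169/4) = 1130 + 43 = 1173)
1/(M(C(9)) + T) = 1/(4*9² + 1173) = 1/(4*81 + 1173) = 1/(324 + 1173) = 1/1497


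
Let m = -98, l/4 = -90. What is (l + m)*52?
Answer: -23816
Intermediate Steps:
l = -360 (l = 4*(-90) = -360)
(l + m)*52 = (-360 - 98)*52 = -458*52 = -23816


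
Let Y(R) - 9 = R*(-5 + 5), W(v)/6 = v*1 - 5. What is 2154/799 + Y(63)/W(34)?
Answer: 127329/46342 ≈ 2.7476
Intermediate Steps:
W(v) = -30 + 6*v (W(v) = 6*(v*1 - 5) = 6*(v - 5) = 6*(-5 + v) = -30 + 6*v)
Y(R) = 9 (Y(R) = 9 + R*(-5 + 5) = 9 + R*0 = 9 + 0 = 9)
2154/799 + Y(63)/W(34) = 2154/799 + 9/(-30 + 6*34) = 2154*(1/799) + 9/(-30 + 204) = 2154/799 + 9/174 = 2154/799 + 9*(1/174) = 2154/799 + 3/58 = 127329/46342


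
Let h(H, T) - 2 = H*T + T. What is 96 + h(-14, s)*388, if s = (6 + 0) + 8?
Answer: -69744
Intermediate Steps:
s = 14 (s = 6 + 8 = 14)
h(H, T) = 2 + T + H*T (h(H, T) = 2 + (H*T + T) = 2 + (T + H*T) = 2 + T + H*T)
96 + h(-14, s)*388 = 96 + (2 + 14 - 14*14)*388 = 96 + (2 + 14 - 196)*388 = 96 - 180*388 = 96 - 69840 = -69744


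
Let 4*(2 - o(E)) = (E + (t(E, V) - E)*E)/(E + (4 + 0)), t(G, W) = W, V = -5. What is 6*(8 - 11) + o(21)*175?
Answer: 5003/4 ≈ 1250.8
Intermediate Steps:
o(E) = 2 - (E + E*(-5 - E))/(4*(4 + E)) (o(E) = 2 - (E + (-5 - E)*E)/(4*(E + (4 + 0))) = 2 - (E + E*(-5 - E))/(4*(E + 4)) = 2 - (E + E*(-5 - E))/(4*(4 + E)))
6*(8 - 11) + o(21)*175 = 6*(8 - 11) + (2 + (¼)*21)*175 = 6*(-3) + (2 + 21/4)*175 = -18 + (29/4)*175 = -18 + 5075/4 = 5003/4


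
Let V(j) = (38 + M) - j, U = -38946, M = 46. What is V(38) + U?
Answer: -38900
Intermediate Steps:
V(j) = 84 - j (V(j) = (38 + 46) - j = 84 - j)
V(38) + U = (84 - 1*38) - 38946 = (84 - 38) - 38946 = 46 - 38946 = -38900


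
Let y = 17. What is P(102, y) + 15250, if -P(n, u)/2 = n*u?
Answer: 11782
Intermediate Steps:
P(n, u) = -2*n*u
P(102, y) + 15250 = -2*102*17 + 15250 = -3468 + 15250 = 11782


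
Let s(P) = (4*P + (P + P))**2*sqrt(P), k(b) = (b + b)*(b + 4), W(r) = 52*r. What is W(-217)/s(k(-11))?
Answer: -403*sqrt(154)/4695768 ≈ -0.0010650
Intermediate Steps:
k(b) = 2*b*(4 + b) (k(b) = (2*b)*(4 + b) = 2*b*(4 + b))
s(P) = 36*P**(5/2) (s(P) = (4*P + 2*P)**2*sqrt(P) = (6*P)**2*sqrt(P) = (36*P**2)*sqrt(P) = 36*P**(5/2))
W(-217)/s(k(-11)) = (52*(-217))/((36*(2*(-11)*(4 - 11))**(5/2))) = -11284*sqrt(154)/131481504 = -403*sqrt(154)/4695768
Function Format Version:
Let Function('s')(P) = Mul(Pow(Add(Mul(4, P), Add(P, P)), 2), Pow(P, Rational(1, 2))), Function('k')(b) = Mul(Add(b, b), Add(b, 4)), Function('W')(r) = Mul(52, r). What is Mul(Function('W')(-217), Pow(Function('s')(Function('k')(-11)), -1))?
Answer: Mul(Rational(-403, 4695768), Pow(154, Rational(1, 2))) ≈ -0.0010650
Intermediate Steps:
Function('k')(b) = Mul(2, b, Add(4, b)) (Function('k')(b) = Mul(Mul(2, b), Add(4, b)) = Mul(2, b, Add(4, b)))
Function('s')(P) = Mul(36, Pow(P, Rational(5, 2))) (Function('s')(P) = Mul(Pow(Add(Mul(4, P), Mul(2, P)), 2), Pow(P, Rational(1, 2))) = Mul(Pow(Mul(6, P), 2), Pow(P, Rational(1, 2))) = Mul(Mul(36, Pow(P, 2)), Pow(P, Rational(1, 2))) = Mul(36, Pow(P, Rational(5, 2))))
Mul(Function('W')(-217), Pow(Function('s')(Function('k')(-11)), -1)) = Mul(Mul(52, -217), Pow(Mul(36, Pow(Mul(2, -11, Add(4, -11)), Rational(5, 2))), -1)) = Mul(-11284, Pow(Mul(36, Pow(Mul(2, -11, -7), Rational(5, 2))), -1)) = Mul(-11284, Pow(Mul(36, Pow(154, Rational(5, 2))), -1)) = Mul(-11284, Pow(Mul(36, Mul(23716, Pow(154, Rational(1, 2)))), -1)) = Mul(-11284, Pow(Mul(853776, Pow(154, Rational(1, 2))), -1)) = Mul(-11284, Mul(Rational(1, 131481504), Pow(154, Rational(1, 2)))) = Mul(Rational(-403, 4695768), Pow(154, Rational(1, 2)))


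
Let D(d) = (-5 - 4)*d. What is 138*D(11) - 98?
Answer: -13760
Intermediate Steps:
D(d) = -9*d
138*D(11) - 98 = 138*(-9*11) - 98 = 138*(-99) - 98 = -13662 - 98 = -13760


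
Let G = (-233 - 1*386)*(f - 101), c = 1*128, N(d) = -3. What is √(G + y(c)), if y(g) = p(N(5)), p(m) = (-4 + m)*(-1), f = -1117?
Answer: √753949 ≈ 868.30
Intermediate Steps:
p(m) = 4 - m
c = 128
y(g) = 7 (y(g) = 4 - 1*(-3) = 4 + 3 = 7)
G = 753942 (G = (-233 - 1*386)*(-1117 - 101) = (-233 - 386)*(-1218) = -619*(-1218) = 753942)
√(G + y(c)) = √(753942 + 7) = √753949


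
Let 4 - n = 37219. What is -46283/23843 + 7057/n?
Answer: -1890681896/887317245 ≈ -2.1308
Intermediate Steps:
n = -37215 (n = 4 - 1*37219 = 4 - 37219 = -37215)
-46283/23843 + 7057/n = -46283/23843 + 7057/(-37215) = -46283*1/23843 + 7057*(-1/37215) = -46283/23843 - 7057/37215 = -1890681896/887317245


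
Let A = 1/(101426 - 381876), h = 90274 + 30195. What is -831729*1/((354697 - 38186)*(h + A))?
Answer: -77752799350/3564497405950013 ≈ -2.1813e-5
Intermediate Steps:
h = 120469
A = -1/280450 (A = 1/(-280450) = -1/280450 ≈ -3.5657e-6)
-831729*1/((354697 - 38186)*(h + A)) = -831729*1/((120469 - 1/280450)*(354697 - 38186)) = -831729/((33785531049/280450)*316511) = -831729/10693492217850039/280450 = -831729*280450/10693492217850039 = -77752799350/3564497405950013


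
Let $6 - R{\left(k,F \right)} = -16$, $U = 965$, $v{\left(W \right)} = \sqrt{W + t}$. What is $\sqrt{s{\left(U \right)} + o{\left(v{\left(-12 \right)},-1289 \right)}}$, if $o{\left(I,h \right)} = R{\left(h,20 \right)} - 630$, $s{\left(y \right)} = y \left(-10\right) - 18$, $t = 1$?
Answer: $2 i \sqrt{2569} \approx 101.37 i$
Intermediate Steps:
$v{\left(W \right)} = \sqrt{1 + W}$ ($v{\left(W \right)} = \sqrt{W + 1} = \sqrt{1 + W}$)
$s{\left(y \right)} = -18 - 10 y$ ($s{\left(y \right)} = - 10 y - 18 = -18 - 10 y$)
$R{\left(k,F \right)} = 22$ ($R{\left(k,F \right)} = 6 - -16 = 6 + 16 = 22$)
$o{\left(I,h \right)} = -608$ ($o{\left(I,h \right)} = 22 - 630 = -608$)
$\sqrt{s{\left(U \right)} + o{\left(v{\left(-12 \right)},-1289 \right)}} = \sqrt{\left(-18 - 9650\right) - 608} = \sqrt{-9668 - 608} = \sqrt{-10276} = 2 i \sqrt{2569}$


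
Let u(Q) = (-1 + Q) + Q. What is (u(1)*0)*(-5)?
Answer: 0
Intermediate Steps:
u(Q) = -1 + 2*Q
(u(1)*0)*(-5) = ((-1 + 2*1)*0)*(-5) = ((-1 + 2)*0)*(-5) = (1*0)*(-5) = 0*(-5) = 0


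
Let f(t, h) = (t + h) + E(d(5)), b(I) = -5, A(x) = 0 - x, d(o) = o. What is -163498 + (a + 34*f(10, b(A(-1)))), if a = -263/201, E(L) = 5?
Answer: -32795021/201 ≈ -1.6316e+5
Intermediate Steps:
A(x) = -x
a = -263/201 (a = -263*1/201 = -263/201 ≈ -1.3085)
f(t, h) = 5 + h + t (f(t, h) = (t + h) + 5 = (h + t) + 5 = 5 + h + t)
-163498 + (a + 34*f(10, b(A(-1)))) = -163498 + (-263/201 + 34*(5 - 5 + 10)) = -163498 + (-263/201 + 34*10) = -163498 + (-263/201 + 340) = -163498 + 68077/201 = -32795021/201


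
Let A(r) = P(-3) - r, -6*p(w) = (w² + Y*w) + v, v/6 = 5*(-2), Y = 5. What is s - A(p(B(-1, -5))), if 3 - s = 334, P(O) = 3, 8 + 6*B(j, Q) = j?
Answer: -2585/8 ≈ -323.13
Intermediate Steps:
v = -60 (v = 6*(5*(-2)) = 6*(-10) = -60)
B(j, Q) = -4/3 + j/6
p(w) = 10 - 5*w/6 - w²/6 (p(w) = -((w² + 5*w) - 60)/6 = -(-60 + w² + 5*w)/6 = 10 - 5*w/6 - w²/6)
s = -331 (s = 3 - 1*334 = 3 - 334 = -331)
A(r) = 3 - r
s - A(p(B(-1, -5))) = -331 - (3 - (10 - 5*(-4/3 + (⅙)*(-1))/6 - (-4/3 + (⅙)*(-1))²/6)) = -331 - (3 - (10 - 5*(-4/3 - ⅙)/6 - (-4/3 - ⅙)²/6)) = -331 - (3 - (10 - ⅚*(-3/2) - (-3/2)²/6)) = -331 - (3 - (10 + 5/4 - ⅙*9/4)) = -331 - (3 - (10 + 5/4 - 3/8)) = -331 - (3 - 1*87/8) = -331 - (3 - 87/8) = -331 - 1*(-63/8) = -331 + 63/8 = -2585/8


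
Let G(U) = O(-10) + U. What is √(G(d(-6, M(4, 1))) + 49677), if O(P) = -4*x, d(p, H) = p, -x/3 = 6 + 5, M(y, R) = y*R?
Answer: √49803 ≈ 223.17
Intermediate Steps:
M(y, R) = R*y
x = -33 (x = -3*(6 + 5) = -3*11 = -33)
O(P) = 132 (O(P) = -4*(-33) = 132)
G(U) = 132 + U
√(G(d(-6, M(4, 1))) + 49677) = √((132 - 6) + 49677) = √(126 + 49677) = √49803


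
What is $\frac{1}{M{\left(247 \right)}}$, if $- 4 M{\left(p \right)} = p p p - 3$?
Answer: $- \frac{1}{3767305} \approx -2.6544 \cdot 10^{-7}$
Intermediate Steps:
$M{\left(p \right)} = \frac{3}{4} - \frac{p^{3}}{4}$ ($M{\left(p \right)} = - \frac{p p p - 3}{4} = - \frac{p p^{2} - 3}{4} = - \frac{p^{3} - 3}{4} = - \frac{-3 + p^{3}}{4} = \frac{3}{4} - \frac{p^{3}}{4}$)
$\frac{1}{M{\left(247 \right)}} = \frac{1}{\frac{3}{4} - \frac{247^{3}}{4}} = \frac{1}{\frac{3}{4} - \frac{15069223}{4}} = \frac{1}{-3767305} = - \frac{1}{3767305}$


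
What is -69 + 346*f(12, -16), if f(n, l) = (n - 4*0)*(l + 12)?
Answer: -16677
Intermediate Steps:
f(n, l) = n*(12 + l) (f(n, l) = (n + 0)*(12 + l) = n*(12 + l))
-69 + 346*f(12, -16) = -69 + 346*(12*(12 - 16)) = -69 + 346*(12*(-4)) = -69 + 346*(-48) = -69 - 16608 = -16677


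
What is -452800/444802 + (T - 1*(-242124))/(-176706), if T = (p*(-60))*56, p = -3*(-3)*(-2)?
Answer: -17884278434/6549931851 ≈ -2.7305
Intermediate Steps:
p = -18 (p = 9*(-2) = -18)
T = 60480 (T = -18*(-60)*56 = 1080*56 = 60480)
-452800/444802 + (T - 1*(-242124))/(-176706) = -452800/444802 + (60480 - 1*(-242124))/(-176706) = -452800*1/444802 + (60480 + 242124)*(-1/176706) = -226400/222401 + 302604*(-1/176706) = -226400/222401 - 50434/29451 = -17884278434/6549931851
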